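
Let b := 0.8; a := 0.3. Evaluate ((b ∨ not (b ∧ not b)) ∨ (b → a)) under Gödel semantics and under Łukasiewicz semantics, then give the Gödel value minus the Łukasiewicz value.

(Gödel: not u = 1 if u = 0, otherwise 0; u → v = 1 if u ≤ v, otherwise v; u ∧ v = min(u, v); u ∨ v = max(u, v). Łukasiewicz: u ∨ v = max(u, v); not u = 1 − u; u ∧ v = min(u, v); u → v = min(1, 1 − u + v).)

Gödel evaluation:
  not b: Gödel ¬ of 0.8 = 0 (operand ≠ 0)
  (b ∧ not b) = min(0.8, 0) = 0
  not (b ∧ not b): Gödel ¬ of 0 = 1 (operand is 0)
  (b ∨ not (b ∧ not b)) = max(0.8, 1) = 1
  (b → a): 0.8 > 0.3, so result = 0.3
  ((b ∨ not (b ∧ not b)) ∨ (b → a)) = max(1, 0.3) = 1
  Gödel value = 1
Łukasiewicz evaluation:
  not b: Łukasiewicz ¬ gives 1 − 0.8 = 0.2
  (b ∧ not b) = min(0.8, 0.2) = 0.2
  not (b ∧ not b): Łukasiewicz ¬ gives 1 − 0.2 = 0.8
  (b ∨ not (b ∧ not b)) = max(0.8, 0.8) = 0.8
  (b → a): min(1, 1 − 0.8 + 0.3) = 0.5
  ((b ∨ not (b ∧ not b)) ∨ (b → a)) = max(0.8, 0.5) = 0.8
  Łukasiewicz value = 0.8
Difference: 1 − 0.8 = 0.20

0.20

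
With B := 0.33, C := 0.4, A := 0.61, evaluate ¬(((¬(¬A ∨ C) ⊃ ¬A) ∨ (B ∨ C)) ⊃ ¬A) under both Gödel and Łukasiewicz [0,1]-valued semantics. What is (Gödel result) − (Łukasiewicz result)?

Gödel evaluation:
  ¬A: Gödel ¬ of 0.61 = 0 (operand ≠ 0)
  (¬A ∨ C) = max(0, 0.4) = 0.4
  ¬(¬A ∨ C): Gödel ¬ of 0.4 = 0 (operand ≠ 0)
  ¬A: Gödel ¬ of 0.61 = 0 (operand ≠ 0)
  (¬(¬A ∨ C) ⊃ ¬A): 0 ≤ 0, so result = 1
  (B ∨ C) = max(0.33, 0.4) = 0.4
  ((¬(¬A ∨ C) ⊃ ¬A) ∨ (B ∨ C)) = max(1, 0.4) = 1
  ¬A: Gödel ¬ of 0.61 = 0 (operand ≠ 0)
  (((¬(¬A ∨ C) ⊃ ¬A) ∨ (B ∨ C)) ⊃ ¬A): 1 > 0, so result = 0
  ¬(((¬(¬A ∨ C) ⊃ ¬A) ∨ (B ∨ C)) ⊃ ¬A): Gödel ¬ of 0 = 1 (operand is 0)
  Gödel value = 1
Łukasiewicz evaluation:
  ¬A: Łukasiewicz ¬ gives 1 − 0.61 = 0.39
  (¬A ∨ C) = max(0.39, 0.4) = 0.4
  ¬(¬A ∨ C): Łukasiewicz ¬ gives 1 − 0.4 = 0.6
  ¬A: Łukasiewicz ¬ gives 1 − 0.61 = 0.39
  (¬(¬A ∨ C) ⊃ ¬A): min(1, 1 − 0.6 + 0.39) = 0.79
  (B ∨ C) = max(0.33, 0.4) = 0.4
  ((¬(¬A ∨ C) ⊃ ¬A) ∨ (B ∨ C)) = max(0.79, 0.4) = 0.79
  ¬A: Łukasiewicz ¬ gives 1 − 0.61 = 0.39
  (((¬(¬A ∨ C) ⊃ ¬A) ∨ (B ∨ C)) ⊃ ¬A): min(1, 1 − 0.79 + 0.39) = 0.6
  ¬(((¬(¬A ∨ C) ⊃ ¬A) ∨ (B ∨ C)) ⊃ ¬A): Łukasiewicz ¬ gives 1 − 0.6 = 0.4
  Łukasiewicz value = 0.4
Difference: 1 − 0.4 = 0.60

0.60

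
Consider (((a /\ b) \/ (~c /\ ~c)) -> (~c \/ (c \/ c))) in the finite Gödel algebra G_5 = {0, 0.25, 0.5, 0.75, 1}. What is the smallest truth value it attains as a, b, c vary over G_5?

The minimum is attained at a = 0.5, b = 0.5, c = 0.25:
  (a /\ b) = min(0.5, 0.5) = 0.5
  ~c: Gödel ¬ of 0.25 = 0 (operand ≠ 0)
  ~c: Gödel ¬ of 0.25 = 0 (operand ≠ 0)
  (~c /\ ~c) = min(0, 0) = 0
  ((a /\ b) \/ (~c /\ ~c)) = max(0.5, 0) = 0.5
  ~c: Gödel ¬ of 0.25 = 0 (operand ≠ 0)
  (c \/ c) = max(0.25, 0.25) = 0.25
  (~c \/ (c \/ c)) = max(0, 0.25) = 0.25
  (((a /\ b) \/ (~c /\ ~c)) -> (~c \/ (c \/ c))): 0.5 > 0.25, so result = 0.25
Checking all 125 assignments confirms none give a value below 0.25.

0.25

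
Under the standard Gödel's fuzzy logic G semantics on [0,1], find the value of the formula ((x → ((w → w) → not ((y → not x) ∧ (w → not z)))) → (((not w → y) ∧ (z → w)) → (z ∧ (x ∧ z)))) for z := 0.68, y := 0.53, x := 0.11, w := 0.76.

0.11

(w → w): 0.76 ≤ 0.76, so result = 1
not x: Gödel ¬ of 0.11 = 0 (operand ≠ 0)
(y → not x): 0.53 > 0, so result = 0
not z: Gödel ¬ of 0.68 = 0 (operand ≠ 0)
(w → not z): 0.76 > 0, so result = 0
((y → not x) ∧ (w → not z)) = min(0, 0) = 0
not ((y → not x) ∧ (w → not z)): Gödel ¬ of 0 = 1 (operand is 0)
((w → w) → not ((y → not x) ∧ (w → not z))): 1 ≤ 1, so result = 1
(x → ((w → w) → not ((y → not x) ∧ (w → not z)))): 0.11 ≤ 1, so result = 1
not w: Gödel ¬ of 0.76 = 0 (operand ≠ 0)
(not w → y): 0 ≤ 0.53, so result = 1
(z → w): 0.68 ≤ 0.76, so result = 1
((not w → y) ∧ (z → w)) = min(1, 1) = 1
(x ∧ z) = min(0.11, 0.68) = 0.11
(z ∧ (x ∧ z)) = min(0.68, 0.11) = 0.11
(((not w → y) ∧ (z → w)) → (z ∧ (x ∧ z))): 1 > 0.11, so result = 0.11
((x → ((w → w) → not ((y → not x) ∧ (w → not z)))) → (((not w → y) ∧ (z → w)) → (z ∧ (x ∧ z)))): 1 > 0.11, so result = 0.11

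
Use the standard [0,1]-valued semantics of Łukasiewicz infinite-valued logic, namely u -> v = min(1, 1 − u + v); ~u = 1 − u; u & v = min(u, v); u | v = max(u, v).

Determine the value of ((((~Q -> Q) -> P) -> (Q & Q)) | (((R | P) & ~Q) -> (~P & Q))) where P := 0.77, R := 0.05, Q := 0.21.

~Q: Łukasiewicz ¬ gives 1 − 0.21 = 0.79
(~Q -> Q): min(1, 1 − 0.79 + 0.21) = 0.42
((~Q -> Q) -> P): min(1, 1 − 0.42 + 0.77) = 1
(Q & Q) = min(0.21, 0.21) = 0.21
(((~Q -> Q) -> P) -> (Q & Q)): min(1, 1 − 1 + 0.21) = 0.21
(R | P) = max(0.05, 0.77) = 0.77
~Q: Łukasiewicz ¬ gives 1 − 0.21 = 0.79
((R | P) & ~Q) = min(0.77, 0.79) = 0.77
~P: Łukasiewicz ¬ gives 1 − 0.77 = 0.23
(~P & Q) = min(0.23, 0.21) = 0.21
(((R | P) & ~Q) -> (~P & Q)): min(1, 1 − 0.77 + 0.21) = 0.44
((((~Q -> Q) -> P) -> (Q & Q)) | (((R | P) & ~Q) -> (~P & Q))) = max(0.21, 0.44) = 0.44

0.44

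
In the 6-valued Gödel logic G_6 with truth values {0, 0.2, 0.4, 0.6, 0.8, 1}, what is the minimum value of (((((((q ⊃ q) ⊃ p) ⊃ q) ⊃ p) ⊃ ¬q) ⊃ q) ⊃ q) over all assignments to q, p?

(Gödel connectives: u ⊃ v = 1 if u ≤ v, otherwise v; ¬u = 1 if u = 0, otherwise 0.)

0.20

The minimum is attained at q = 0.2, p = 0.2:
  (q ⊃ q): 0.2 ≤ 0.2, so result = 1
  ((q ⊃ q) ⊃ p): 1 > 0.2, so result = 0.2
  (((q ⊃ q) ⊃ p) ⊃ q): 0.2 ≤ 0.2, so result = 1
  ((((q ⊃ q) ⊃ p) ⊃ q) ⊃ p): 1 > 0.2, so result = 0.2
  ¬q: Gödel ¬ of 0.2 = 0 (operand ≠ 0)
  (((((q ⊃ q) ⊃ p) ⊃ q) ⊃ p) ⊃ ¬q): 0.2 > 0, so result = 0
  ((((((q ⊃ q) ⊃ p) ⊃ q) ⊃ p) ⊃ ¬q) ⊃ q): 0 ≤ 0.2, so result = 1
  (((((((q ⊃ q) ⊃ p) ⊃ q) ⊃ p) ⊃ ¬q) ⊃ q) ⊃ q): 1 > 0.2, so result = 0.2
Checking all 36 assignments confirms none give a value below 0.20.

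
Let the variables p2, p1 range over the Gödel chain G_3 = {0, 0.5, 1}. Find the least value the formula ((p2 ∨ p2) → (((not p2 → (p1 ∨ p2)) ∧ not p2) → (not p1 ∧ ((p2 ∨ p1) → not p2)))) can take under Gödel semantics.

1.00

Every assignment gives 1. For instance at p2 = 0, p1 = 0:
  (p2 ∨ p2) = max(0, 0) = 0
  not p2: Gödel ¬ of 0 = 1 (operand is 0)
  (p1 ∨ p2) = max(0, 0) = 0
  (not p2 → (p1 ∨ p2)): 1 > 0, so result = 0
  not p2: Gödel ¬ of 0 = 1 (operand is 0)
  ((not p2 → (p1 ∨ p2)) ∧ not p2) = min(0, 1) = 0
  not p1: Gödel ¬ of 0 = 1 (operand is 0)
  (p2 ∨ p1) = max(0, 0) = 0
  not p2: Gödel ¬ of 0 = 1 (operand is 0)
  ((p2 ∨ p1) → not p2): 0 ≤ 1, so result = 1
  (not p1 ∧ ((p2 ∨ p1) → not p2)) = min(1, 1) = 1
  (((not p2 → (p1 ∨ p2)) ∧ not p2) → (not p1 ∧ ((p2 ∨ p1) → not p2))): 0 ≤ 1, so result = 1
  ((p2 ∨ p2) → (((not p2 → (p1 ∨ p2)) ∧ not p2) → (not p1 ∧ ((p2 ∨ p1) → not p2)))): 0 ≤ 1, so result = 1
All 9 assignments give value 1 — the formula is a G_3-tautology.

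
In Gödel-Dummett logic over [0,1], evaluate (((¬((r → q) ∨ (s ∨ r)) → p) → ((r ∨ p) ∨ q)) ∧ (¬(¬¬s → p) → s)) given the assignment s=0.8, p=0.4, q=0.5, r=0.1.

(r → q): 0.1 ≤ 0.5, so result = 1
(s ∨ r) = max(0.8, 0.1) = 0.8
((r → q) ∨ (s ∨ r)) = max(1, 0.8) = 1
¬((r → q) ∨ (s ∨ r)): Gödel ¬ of 1 = 0 (operand ≠ 0)
(¬((r → q) ∨ (s ∨ r)) → p): 0 ≤ 0.4, so result = 1
(r ∨ p) = max(0.1, 0.4) = 0.4
((r ∨ p) ∨ q) = max(0.4, 0.5) = 0.5
((¬((r → q) ∨ (s ∨ r)) → p) → ((r ∨ p) ∨ q)): 1 > 0.5, so result = 0.5
¬s: Gödel ¬ of 0.8 = 0 (operand ≠ 0)
¬¬s: Gödel ¬ of 0 = 1 (operand is 0)
(¬¬s → p): 1 > 0.4, so result = 0.4
¬(¬¬s → p): Gödel ¬ of 0.4 = 0 (operand ≠ 0)
(¬(¬¬s → p) → s): 0 ≤ 0.8, so result = 1
(((¬((r → q) ∨ (s ∨ r)) → p) → ((r ∨ p) ∨ q)) ∧ (¬(¬¬s → p) → s)) = min(0.5, 1) = 0.5

0.50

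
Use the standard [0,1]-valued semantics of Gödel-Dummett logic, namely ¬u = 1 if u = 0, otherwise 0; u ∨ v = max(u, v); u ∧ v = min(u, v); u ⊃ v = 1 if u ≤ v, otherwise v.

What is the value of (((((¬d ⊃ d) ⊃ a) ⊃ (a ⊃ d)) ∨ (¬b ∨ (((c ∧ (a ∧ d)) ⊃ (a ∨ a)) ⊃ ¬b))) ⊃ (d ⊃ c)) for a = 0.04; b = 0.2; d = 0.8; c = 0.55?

¬d: Gödel ¬ of 0.8 = 0 (operand ≠ 0)
(¬d ⊃ d): 0 ≤ 0.8, so result = 1
((¬d ⊃ d) ⊃ a): 1 > 0.04, so result = 0.04
(a ⊃ d): 0.04 ≤ 0.8, so result = 1
(((¬d ⊃ d) ⊃ a) ⊃ (a ⊃ d)): 0.04 ≤ 1, so result = 1
¬b: Gödel ¬ of 0.2 = 0 (operand ≠ 0)
(a ∧ d) = min(0.04, 0.8) = 0.04
(c ∧ (a ∧ d)) = min(0.55, 0.04) = 0.04
(a ∨ a) = max(0.04, 0.04) = 0.04
((c ∧ (a ∧ d)) ⊃ (a ∨ a)): 0.04 ≤ 0.04, so result = 1
¬b: Gödel ¬ of 0.2 = 0 (operand ≠ 0)
(((c ∧ (a ∧ d)) ⊃ (a ∨ a)) ⊃ ¬b): 1 > 0, so result = 0
(¬b ∨ (((c ∧ (a ∧ d)) ⊃ (a ∨ a)) ⊃ ¬b)) = max(0, 0) = 0
((((¬d ⊃ d) ⊃ a) ⊃ (a ⊃ d)) ∨ (¬b ∨ (((c ∧ (a ∧ d)) ⊃ (a ∨ a)) ⊃ ¬b))) = max(1, 0) = 1
(d ⊃ c): 0.8 > 0.55, so result = 0.55
(((((¬d ⊃ d) ⊃ a) ⊃ (a ⊃ d)) ∨ (¬b ∨ (((c ∧ (a ∧ d)) ⊃ (a ∨ a)) ⊃ ¬b))) ⊃ (d ⊃ c)): 1 > 0.55, so result = 0.55

0.55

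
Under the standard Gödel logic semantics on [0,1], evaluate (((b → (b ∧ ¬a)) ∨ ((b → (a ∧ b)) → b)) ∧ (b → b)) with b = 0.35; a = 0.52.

0.35

¬a: Gödel ¬ of 0.52 = 0 (operand ≠ 0)
(b ∧ ¬a) = min(0.35, 0) = 0
(b → (b ∧ ¬a)): 0.35 > 0, so result = 0
(a ∧ b) = min(0.52, 0.35) = 0.35
(b → (a ∧ b)): 0.35 ≤ 0.35, so result = 1
((b → (a ∧ b)) → b): 1 > 0.35, so result = 0.35
((b → (b ∧ ¬a)) ∨ ((b → (a ∧ b)) → b)) = max(0, 0.35) = 0.35
(b → b): 0.35 ≤ 0.35, so result = 1
(((b → (b ∧ ¬a)) ∨ ((b → (a ∧ b)) → b)) ∧ (b → b)) = min(0.35, 1) = 0.35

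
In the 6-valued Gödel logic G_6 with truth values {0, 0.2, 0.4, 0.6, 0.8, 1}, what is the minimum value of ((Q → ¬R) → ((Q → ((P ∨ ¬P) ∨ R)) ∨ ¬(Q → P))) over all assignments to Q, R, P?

The minimum is attained at Q = 0.4, R = 0, P = 0.2:
  ¬R: Gödel ¬ of 0 = 1 (operand is 0)
  (Q → ¬R): 0.4 ≤ 1, so result = 1
  ¬P: Gödel ¬ of 0.2 = 0 (operand ≠ 0)
  (P ∨ ¬P) = max(0.2, 0) = 0.2
  ((P ∨ ¬P) ∨ R) = max(0.2, 0) = 0.2
  (Q → ((P ∨ ¬P) ∨ R)): 0.4 > 0.2, so result = 0.2
  (Q → P): 0.4 > 0.2, so result = 0.2
  ¬(Q → P): Gödel ¬ of 0.2 = 0 (operand ≠ 0)
  ((Q → ((P ∨ ¬P) ∨ R)) ∨ ¬(Q → P)) = max(0.2, 0) = 0.2
  ((Q → ¬R) → ((Q → ((P ∨ ¬P) ∨ R)) ∨ ¬(Q → P))): 1 > 0.2, so result = 0.2
Checking all 216 assignments confirms none give a value below 0.20.

0.20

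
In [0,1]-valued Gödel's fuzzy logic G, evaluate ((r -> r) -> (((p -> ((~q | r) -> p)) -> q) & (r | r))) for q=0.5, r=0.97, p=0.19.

0.50

(r -> r): 0.97 ≤ 0.97, so result = 1
~q: Gödel ¬ of 0.5 = 0 (operand ≠ 0)
(~q | r) = max(0, 0.97) = 0.97
((~q | r) -> p): 0.97 > 0.19, so result = 0.19
(p -> ((~q | r) -> p)): 0.19 ≤ 0.19, so result = 1
((p -> ((~q | r) -> p)) -> q): 1 > 0.5, so result = 0.5
(r | r) = max(0.97, 0.97) = 0.97
(((p -> ((~q | r) -> p)) -> q) & (r | r)) = min(0.5, 0.97) = 0.5
((r -> r) -> (((p -> ((~q | r) -> p)) -> q) & (r | r))): 1 > 0.5, so result = 0.5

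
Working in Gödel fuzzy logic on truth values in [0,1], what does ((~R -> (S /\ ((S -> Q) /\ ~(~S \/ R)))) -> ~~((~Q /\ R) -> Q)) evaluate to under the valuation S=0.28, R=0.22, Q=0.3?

~R: Gödel ¬ of 0.22 = 0 (operand ≠ 0)
(S -> Q): 0.28 ≤ 0.3, so result = 1
~S: Gödel ¬ of 0.28 = 0 (operand ≠ 0)
(~S \/ R) = max(0, 0.22) = 0.22
~(~S \/ R): Gödel ¬ of 0.22 = 0 (operand ≠ 0)
((S -> Q) /\ ~(~S \/ R)) = min(1, 0) = 0
(S /\ ((S -> Q) /\ ~(~S \/ R))) = min(0.28, 0) = 0
(~R -> (S /\ ((S -> Q) /\ ~(~S \/ R)))): 0 ≤ 0, so result = 1
~Q: Gödel ¬ of 0.3 = 0 (operand ≠ 0)
(~Q /\ R) = min(0, 0.22) = 0
((~Q /\ R) -> Q): 0 ≤ 0.3, so result = 1
~((~Q /\ R) -> Q): Gödel ¬ of 1 = 0 (operand ≠ 0)
~~((~Q /\ R) -> Q): Gödel ¬ of 0 = 1 (operand is 0)
((~R -> (S /\ ((S -> Q) /\ ~(~S \/ R)))) -> ~~((~Q /\ R) -> Q)): 1 ≤ 1, so result = 1

1.00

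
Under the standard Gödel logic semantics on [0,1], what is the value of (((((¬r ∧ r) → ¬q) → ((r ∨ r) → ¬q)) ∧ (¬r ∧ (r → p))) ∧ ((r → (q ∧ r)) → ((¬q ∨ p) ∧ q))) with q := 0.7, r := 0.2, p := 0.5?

0.00

¬r: Gödel ¬ of 0.2 = 0 (operand ≠ 0)
(¬r ∧ r) = min(0, 0.2) = 0
¬q: Gödel ¬ of 0.7 = 0 (operand ≠ 0)
((¬r ∧ r) → ¬q): 0 ≤ 0, so result = 1
(r ∨ r) = max(0.2, 0.2) = 0.2
¬q: Gödel ¬ of 0.7 = 0 (operand ≠ 0)
((r ∨ r) → ¬q): 0.2 > 0, so result = 0
(((¬r ∧ r) → ¬q) → ((r ∨ r) → ¬q)): 1 > 0, so result = 0
¬r: Gödel ¬ of 0.2 = 0 (operand ≠ 0)
(r → p): 0.2 ≤ 0.5, so result = 1
(¬r ∧ (r → p)) = min(0, 1) = 0
((((¬r ∧ r) → ¬q) → ((r ∨ r) → ¬q)) ∧ (¬r ∧ (r → p))) = min(0, 0) = 0
(q ∧ r) = min(0.7, 0.2) = 0.2
(r → (q ∧ r)): 0.2 ≤ 0.2, so result = 1
¬q: Gödel ¬ of 0.7 = 0 (operand ≠ 0)
(¬q ∨ p) = max(0, 0.5) = 0.5
((¬q ∨ p) ∧ q) = min(0.5, 0.7) = 0.5
((r → (q ∧ r)) → ((¬q ∨ p) ∧ q)): 1 > 0.5, so result = 0.5
(((((¬r ∧ r) → ¬q) → ((r ∨ r) → ¬q)) ∧ (¬r ∧ (r → p))) ∧ ((r → (q ∧ r)) → ((¬q ∨ p) ∧ q))) = min(0, 0.5) = 0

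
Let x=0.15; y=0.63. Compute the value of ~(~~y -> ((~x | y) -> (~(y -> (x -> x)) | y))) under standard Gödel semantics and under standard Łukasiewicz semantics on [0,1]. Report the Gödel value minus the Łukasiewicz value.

0.00

Gödel evaluation:
  ~y: Gödel ¬ of 0.63 = 0 (operand ≠ 0)
  ~~y: Gödel ¬ of 0 = 1 (operand is 0)
  ~x: Gödel ¬ of 0.15 = 0 (operand ≠ 0)
  (~x | y) = max(0, 0.63) = 0.63
  (x -> x): 0.15 ≤ 0.15, so result = 1
  (y -> (x -> x)): 0.63 ≤ 1, so result = 1
  ~(y -> (x -> x)): Gödel ¬ of 1 = 0 (operand ≠ 0)
  (~(y -> (x -> x)) | y) = max(0, 0.63) = 0.63
  ((~x | y) -> (~(y -> (x -> x)) | y)): 0.63 ≤ 0.63, so result = 1
  (~~y -> ((~x | y) -> (~(y -> (x -> x)) | y))): 1 ≤ 1, so result = 1
  ~(~~y -> ((~x | y) -> (~(y -> (x -> x)) | y))): Gödel ¬ of 1 = 0 (operand ≠ 0)
  Gödel value = 0
Łukasiewicz evaluation:
  ~y: Łukasiewicz ¬ gives 1 − 0.63 = 0.37
  ~~y: Łukasiewicz ¬ gives 1 − 0.37 = 0.63
  ~x: Łukasiewicz ¬ gives 1 − 0.15 = 0.85
  (~x | y) = max(0.85, 0.63) = 0.85
  (x -> x): min(1, 1 − 0.15 + 0.15) = 1
  (y -> (x -> x)): min(1, 1 − 0.63 + 1) = 1
  ~(y -> (x -> x)): Łukasiewicz ¬ gives 1 − 1 = 0
  (~(y -> (x -> x)) | y) = max(0, 0.63) = 0.63
  ((~x | y) -> (~(y -> (x -> x)) | y)): min(1, 1 − 0.85 + 0.63) = 0.78
  (~~y -> ((~x | y) -> (~(y -> (x -> x)) | y))): min(1, 1 − 0.63 + 0.78) = 1
  ~(~~y -> ((~x | y) -> (~(y -> (x -> x)) | y))): Łukasiewicz ¬ gives 1 − 1 = 0
  Łukasiewicz value = 0
Difference: 0 − 0 = 0.00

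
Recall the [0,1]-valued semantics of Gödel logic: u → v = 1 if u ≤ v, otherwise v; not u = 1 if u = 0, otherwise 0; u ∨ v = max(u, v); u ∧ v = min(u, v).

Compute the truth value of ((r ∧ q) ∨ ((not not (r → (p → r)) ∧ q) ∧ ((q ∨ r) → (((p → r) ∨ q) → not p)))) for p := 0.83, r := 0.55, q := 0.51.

0.51

(r ∧ q) = min(0.55, 0.51) = 0.51
(p → r): 0.83 > 0.55, so result = 0.55
(r → (p → r)): 0.55 ≤ 0.55, so result = 1
not (r → (p → r)): Gödel ¬ of 1 = 0 (operand ≠ 0)
not not (r → (p → r)): Gödel ¬ of 0 = 1 (operand is 0)
(not not (r → (p → r)) ∧ q) = min(1, 0.51) = 0.51
(q ∨ r) = max(0.51, 0.55) = 0.55
(p → r): 0.83 > 0.55, so result = 0.55
((p → r) ∨ q) = max(0.55, 0.51) = 0.55
not p: Gödel ¬ of 0.83 = 0 (operand ≠ 0)
(((p → r) ∨ q) → not p): 0.55 > 0, so result = 0
((q ∨ r) → (((p → r) ∨ q) → not p)): 0.55 > 0, so result = 0
((not not (r → (p → r)) ∧ q) ∧ ((q ∨ r) → (((p → r) ∨ q) → not p))) = min(0.51, 0) = 0
((r ∧ q) ∨ ((not not (r → (p → r)) ∧ q) ∧ ((q ∨ r) → (((p → r) ∨ q) → not p)))) = max(0.51, 0) = 0.51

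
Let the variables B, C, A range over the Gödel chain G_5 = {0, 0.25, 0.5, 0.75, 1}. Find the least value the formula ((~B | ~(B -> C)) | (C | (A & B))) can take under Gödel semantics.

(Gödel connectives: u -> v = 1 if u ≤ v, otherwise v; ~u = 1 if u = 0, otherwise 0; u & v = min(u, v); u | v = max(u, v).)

0.25

The minimum is attained at B = 0.25, C = 0.25, A = 0:
  ~B: Gödel ¬ of 0.25 = 0 (operand ≠ 0)
  (B -> C): 0.25 ≤ 0.25, so result = 1
  ~(B -> C): Gödel ¬ of 1 = 0 (operand ≠ 0)
  (~B | ~(B -> C)) = max(0, 0) = 0
  (A & B) = min(0, 0.25) = 0
  (C | (A & B)) = max(0.25, 0) = 0.25
  ((~B | ~(B -> C)) | (C | (A & B))) = max(0, 0.25) = 0.25
Checking all 125 assignments confirms none give a value below 0.25.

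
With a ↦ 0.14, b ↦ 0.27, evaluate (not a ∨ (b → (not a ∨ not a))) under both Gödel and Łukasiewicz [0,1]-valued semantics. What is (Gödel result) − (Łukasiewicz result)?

Gödel evaluation:
  not a: Gödel ¬ of 0.14 = 0 (operand ≠ 0)
  not a: Gödel ¬ of 0.14 = 0 (operand ≠ 0)
  not a: Gödel ¬ of 0.14 = 0 (operand ≠ 0)
  (not a ∨ not a) = max(0, 0) = 0
  (b → (not a ∨ not a)): 0.27 > 0, so result = 0
  (not a ∨ (b → (not a ∨ not a))) = max(0, 0) = 0
  Gödel value = 0
Łukasiewicz evaluation:
  not a: Łukasiewicz ¬ gives 1 − 0.14 = 0.86
  not a: Łukasiewicz ¬ gives 1 − 0.14 = 0.86
  not a: Łukasiewicz ¬ gives 1 − 0.14 = 0.86
  (not a ∨ not a) = max(0.86, 0.86) = 0.86
  (b → (not a ∨ not a)): min(1, 1 − 0.27 + 0.86) = 1
  (not a ∨ (b → (not a ∨ not a))) = max(0.86, 1) = 1
  Łukasiewicz value = 1
Difference: 0 − 1 = -1.00

-1.00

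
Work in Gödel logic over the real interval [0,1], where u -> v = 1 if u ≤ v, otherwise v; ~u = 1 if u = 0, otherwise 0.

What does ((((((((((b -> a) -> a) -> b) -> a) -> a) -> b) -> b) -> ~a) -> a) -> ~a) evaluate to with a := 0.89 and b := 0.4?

(b -> a): 0.4 ≤ 0.89, so result = 1
((b -> a) -> a): 1 > 0.89, so result = 0.89
(((b -> a) -> a) -> b): 0.89 > 0.4, so result = 0.4
((((b -> a) -> a) -> b) -> a): 0.4 ≤ 0.89, so result = 1
(((((b -> a) -> a) -> b) -> a) -> a): 1 > 0.89, so result = 0.89
((((((b -> a) -> a) -> b) -> a) -> a) -> b): 0.89 > 0.4, so result = 0.4
(((((((b -> a) -> a) -> b) -> a) -> a) -> b) -> b): 0.4 ≤ 0.4, so result = 1
~a: Gödel ¬ of 0.89 = 0 (operand ≠ 0)
((((((((b -> a) -> a) -> b) -> a) -> a) -> b) -> b) -> ~a): 1 > 0, so result = 0
(((((((((b -> a) -> a) -> b) -> a) -> a) -> b) -> b) -> ~a) -> a): 0 ≤ 0.89, so result = 1
~a: Gödel ¬ of 0.89 = 0 (operand ≠ 0)
((((((((((b -> a) -> a) -> b) -> a) -> a) -> b) -> b) -> ~a) -> a) -> ~a): 1 > 0, so result = 0

0.00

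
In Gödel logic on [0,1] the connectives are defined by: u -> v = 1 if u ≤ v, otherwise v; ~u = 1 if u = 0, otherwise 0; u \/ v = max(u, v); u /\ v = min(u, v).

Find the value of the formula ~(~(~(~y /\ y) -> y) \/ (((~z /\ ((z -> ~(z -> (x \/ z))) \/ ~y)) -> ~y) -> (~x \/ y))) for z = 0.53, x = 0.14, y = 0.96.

~y: Gödel ¬ of 0.96 = 0 (operand ≠ 0)
(~y /\ y) = min(0, 0.96) = 0
~(~y /\ y): Gödel ¬ of 0 = 1 (operand is 0)
(~(~y /\ y) -> y): 1 > 0.96, so result = 0.96
~(~(~y /\ y) -> y): Gödel ¬ of 0.96 = 0 (operand ≠ 0)
~z: Gödel ¬ of 0.53 = 0 (operand ≠ 0)
(x \/ z) = max(0.14, 0.53) = 0.53
(z -> (x \/ z)): 0.53 ≤ 0.53, so result = 1
~(z -> (x \/ z)): Gödel ¬ of 1 = 0 (operand ≠ 0)
(z -> ~(z -> (x \/ z))): 0.53 > 0, so result = 0
~y: Gödel ¬ of 0.96 = 0 (operand ≠ 0)
((z -> ~(z -> (x \/ z))) \/ ~y) = max(0, 0) = 0
(~z /\ ((z -> ~(z -> (x \/ z))) \/ ~y)) = min(0, 0) = 0
~y: Gödel ¬ of 0.96 = 0 (operand ≠ 0)
((~z /\ ((z -> ~(z -> (x \/ z))) \/ ~y)) -> ~y): 0 ≤ 0, so result = 1
~x: Gödel ¬ of 0.14 = 0 (operand ≠ 0)
(~x \/ y) = max(0, 0.96) = 0.96
(((~z /\ ((z -> ~(z -> (x \/ z))) \/ ~y)) -> ~y) -> (~x \/ y)): 1 > 0.96, so result = 0.96
(~(~(~y /\ y) -> y) \/ (((~z /\ ((z -> ~(z -> (x \/ z))) \/ ~y)) -> ~y) -> (~x \/ y))) = max(0, 0.96) = 0.96
~(~(~(~y /\ y) -> y) \/ (((~z /\ ((z -> ~(z -> (x \/ z))) \/ ~y)) -> ~y) -> (~x \/ y))): Gödel ¬ of 0.96 = 0 (operand ≠ 0)

0.00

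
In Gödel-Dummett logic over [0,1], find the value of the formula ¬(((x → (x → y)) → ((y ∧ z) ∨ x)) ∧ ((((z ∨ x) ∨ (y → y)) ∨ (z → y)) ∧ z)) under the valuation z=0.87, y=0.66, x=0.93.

0.00

(x → y): 0.93 > 0.66, so result = 0.66
(x → (x → y)): 0.93 > 0.66, so result = 0.66
(y ∧ z) = min(0.66, 0.87) = 0.66
((y ∧ z) ∨ x) = max(0.66, 0.93) = 0.93
((x → (x → y)) → ((y ∧ z) ∨ x)): 0.66 ≤ 0.93, so result = 1
(z ∨ x) = max(0.87, 0.93) = 0.93
(y → y): 0.66 ≤ 0.66, so result = 1
((z ∨ x) ∨ (y → y)) = max(0.93, 1) = 1
(z → y): 0.87 > 0.66, so result = 0.66
(((z ∨ x) ∨ (y → y)) ∨ (z → y)) = max(1, 0.66) = 1
((((z ∨ x) ∨ (y → y)) ∨ (z → y)) ∧ z) = min(1, 0.87) = 0.87
(((x → (x → y)) → ((y ∧ z) ∨ x)) ∧ ((((z ∨ x) ∨ (y → y)) ∨ (z → y)) ∧ z)) = min(1, 0.87) = 0.87
¬(((x → (x → y)) → ((y ∧ z) ∨ x)) ∧ ((((z ∨ x) ∨ (y → y)) ∨ (z → y)) ∧ z)): Gödel ¬ of 0.87 = 0 (operand ≠ 0)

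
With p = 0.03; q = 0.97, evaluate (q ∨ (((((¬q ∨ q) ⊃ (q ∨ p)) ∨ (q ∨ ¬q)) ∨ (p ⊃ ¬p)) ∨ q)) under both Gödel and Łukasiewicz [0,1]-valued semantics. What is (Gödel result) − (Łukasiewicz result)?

Gödel evaluation:
  ¬q: Gödel ¬ of 0.97 = 0 (operand ≠ 0)
  (¬q ∨ q) = max(0, 0.97) = 0.97
  (q ∨ p) = max(0.97, 0.03) = 0.97
  ((¬q ∨ q) ⊃ (q ∨ p)): 0.97 ≤ 0.97, so result = 1
  ¬q: Gödel ¬ of 0.97 = 0 (operand ≠ 0)
  (q ∨ ¬q) = max(0.97, 0) = 0.97
  (((¬q ∨ q) ⊃ (q ∨ p)) ∨ (q ∨ ¬q)) = max(1, 0.97) = 1
  ¬p: Gödel ¬ of 0.03 = 0 (operand ≠ 0)
  (p ⊃ ¬p): 0.03 > 0, so result = 0
  ((((¬q ∨ q) ⊃ (q ∨ p)) ∨ (q ∨ ¬q)) ∨ (p ⊃ ¬p)) = max(1, 0) = 1
  (((((¬q ∨ q) ⊃ (q ∨ p)) ∨ (q ∨ ¬q)) ∨ (p ⊃ ¬p)) ∨ q) = max(1, 0.97) = 1
  (q ∨ (((((¬q ∨ q) ⊃ (q ∨ p)) ∨ (q ∨ ¬q)) ∨ (p ⊃ ¬p)) ∨ q)) = max(0.97, 1) = 1
  Gödel value = 1
Łukasiewicz evaluation:
  ¬q: Łukasiewicz ¬ gives 1 − 0.97 = 0.03
  (¬q ∨ q) = max(0.03, 0.97) = 0.97
  (q ∨ p) = max(0.97, 0.03) = 0.97
  ((¬q ∨ q) ⊃ (q ∨ p)): min(1, 1 − 0.97 + 0.97) = 1
  ¬q: Łukasiewicz ¬ gives 1 − 0.97 = 0.03
  (q ∨ ¬q) = max(0.97, 0.03) = 0.97
  (((¬q ∨ q) ⊃ (q ∨ p)) ∨ (q ∨ ¬q)) = max(1, 0.97) = 1
  ¬p: Łukasiewicz ¬ gives 1 − 0.03 = 0.97
  (p ⊃ ¬p): min(1, 1 − 0.03 + 0.97) = 1
  ((((¬q ∨ q) ⊃ (q ∨ p)) ∨ (q ∨ ¬q)) ∨ (p ⊃ ¬p)) = max(1, 1) = 1
  (((((¬q ∨ q) ⊃ (q ∨ p)) ∨ (q ∨ ¬q)) ∨ (p ⊃ ¬p)) ∨ q) = max(1, 0.97) = 1
  (q ∨ (((((¬q ∨ q) ⊃ (q ∨ p)) ∨ (q ∨ ¬q)) ∨ (p ⊃ ¬p)) ∨ q)) = max(0.97, 1) = 1
  Łukasiewicz value = 1
Difference: 1 − 1 = 0.00

0.00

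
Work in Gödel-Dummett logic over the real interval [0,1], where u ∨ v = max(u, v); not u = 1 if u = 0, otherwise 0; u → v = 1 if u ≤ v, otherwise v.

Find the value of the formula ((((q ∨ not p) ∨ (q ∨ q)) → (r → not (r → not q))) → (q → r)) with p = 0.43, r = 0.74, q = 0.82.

0.74

not p: Gödel ¬ of 0.43 = 0 (operand ≠ 0)
(q ∨ not p) = max(0.82, 0) = 0.82
(q ∨ q) = max(0.82, 0.82) = 0.82
((q ∨ not p) ∨ (q ∨ q)) = max(0.82, 0.82) = 0.82
not q: Gödel ¬ of 0.82 = 0 (operand ≠ 0)
(r → not q): 0.74 > 0, so result = 0
not (r → not q): Gödel ¬ of 0 = 1 (operand is 0)
(r → not (r → not q)): 0.74 ≤ 1, so result = 1
(((q ∨ not p) ∨ (q ∨ q)) → (r → not (r → not q))): 0.82 ≤ 1, so result = 1
(q → r): 0.82 > 0.74, so result = 0.74
((((q ∨ not p) ∨ (q ∨ q)) → (r → not (r → not q))) → (q → r)): 1 > 0.74, so result = 0.74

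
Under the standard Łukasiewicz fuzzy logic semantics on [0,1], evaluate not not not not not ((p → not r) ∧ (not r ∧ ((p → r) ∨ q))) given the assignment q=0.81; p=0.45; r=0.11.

not r: Łukasiewicz ¬ gives 1 − 0.11 = 0.89
(p → not r): min(1, 1 − 0.45 + 0.89) = 1
not r: Łukasiewicz ¬ gives 1 − 0.11 = 0.89
(p → r): min(1, 1 − 0.45 + 0.11) = 0.66
((p → r) ∨ q) = max(0.66, 0.81) = 0.81
(not r ∧ ((p → r) ∨ q)) = min(0.89, 0.81) = 0.81
((p → not r) ∧ (not r ∧ ((p → r) ∨ q))) = min(1, 0.81) = 0.81
not ((p → not r) ∧ (not r ∧ ((p → r) ∨ q))): Łukasiewicz ¬ gives 1 − 0.81 = 0.19
not not ((p → not r) ∧ (not r ∧ ((p → r) ∨ q))): Łukasiewicz ¬ gives 1 − 0.19 = 0.81
not not not ((p → not r) ∧ (not r ∧ ((p → r) ∨ q))): Łukasiewicz ¬ gives 1 − 0.81 = 0.19
not not not not ((p → not r) ∧ (not r ∧ ((p → r) ∨ q))): Łukasiewicz ¬ gives 1 − 0.19 = 0.81
not not not not not ((p → not r) ∧ (not r ∧ ((p → r) ∨ q))): Łukasiewicz ¬ gives 1 − 0.81 = 0.19

0.19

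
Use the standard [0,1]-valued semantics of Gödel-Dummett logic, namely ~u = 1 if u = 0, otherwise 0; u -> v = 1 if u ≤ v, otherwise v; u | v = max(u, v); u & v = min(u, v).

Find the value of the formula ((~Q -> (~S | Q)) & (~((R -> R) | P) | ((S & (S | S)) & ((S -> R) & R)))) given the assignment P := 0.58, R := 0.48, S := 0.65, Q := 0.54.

0.48

~Q: Gödel ¬ of 0.54 = 0 (operand ≠ 0)
~S: Gödel ¬ of 0.65 = 0 (operand ≠ 0)
(~S | Q) = max(0, 0.54) = 0.54
(~Q -> (~S | Q)): 0 ≤ 0.54, so result = 1
(R -> R): 0.48 ≤ 0.48, so result = 1
((R -> R) | P) = max(1, 0.58) = 1
~((R -> R) | P): Gödel ¬ of 1 = 0 (operand ≠ 0)
(S | S) = max(0.65, 0.65) = 0.65
(S & (S | S)) = min(0.65, 0.65) = 0.65
(S -> R): 0.65 > 0.48, so result = 0.48
((S -> R) & R) = min(0.48, 0.48) = 0.48
((S & (S | S)) & ((S -> R) & R)) = min(0.65, 0.48) = 0.48
(~((R -> R) | P) | ((S & (S | S)) & ((S -> R) & R))) = max(0, 0.48) = 0.48
((~Q -> (~S | Q)) & (~((R -> R) | P) | ((S & (S | S)) & ((S -> R) & R)))) = min(1, 0.48) = 0.48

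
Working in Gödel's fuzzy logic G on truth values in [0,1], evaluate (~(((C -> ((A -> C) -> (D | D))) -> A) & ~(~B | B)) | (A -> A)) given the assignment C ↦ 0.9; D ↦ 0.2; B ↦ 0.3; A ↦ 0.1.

(A -> C): 0.1 ≤ 0.9, so result = 1
(D | D) = max(0.2, 0.2) = 0.2
((A -> C) -> (D | D)): 1 > 0.2, so result = 0.2
(C -> ((A -> C) -> (D | D))): 0.9 > 0.2, so result = 0.2
((C -> ((A -> C) -> (D | D))) -> A): 0.2 > 0.1, so result = 0.1
~B: Gödel ¬ of 0.3 = 0 (operand ≠ 0)
(~B | B) = max(0, 0.3) = 0.3
~(~B | B): Gödel ¬ of 0.3 = 0 (operand ≠ 0)
(((C -> ((A -> C) -> (D | D))) -> A) & ~(~B | B)) = min(0.1, 0) = 0
~(((C -> ((A -> C) -> (D | D))) -> A) & ~(~B | B)): Gödel ¬ of 0 = 1 (operand is 0)
(A -> A): 0.1 ≤ 0.1, so result = 1
(~(((C -> ((A -> C) -> (D | D))) -> A) & ~(~B | B)) | (A -> A)) = max(1, 1) = 1

1.00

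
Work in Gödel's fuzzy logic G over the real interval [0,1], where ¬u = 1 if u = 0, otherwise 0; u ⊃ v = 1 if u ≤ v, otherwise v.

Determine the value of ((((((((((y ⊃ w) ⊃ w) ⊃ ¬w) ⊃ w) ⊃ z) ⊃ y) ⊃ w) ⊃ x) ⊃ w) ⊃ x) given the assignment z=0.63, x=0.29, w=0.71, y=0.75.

0.29

(y ⊃ w): 0.75 > 0.71, so result = 0.71
((y ⊃ w) ⊃ w): 0.71 ≤ 0.71, so result = 1
¬w: Gödel ¬ of 0.71 = 0 (operand ≠ 0)
(((y ⊃ w) ⊃ w) ⊃ ¬w): 1 > 0, so result = 0
((((y ⊃ w) ⊃ w) ⊃ ¬w) ⊃ w): 0 ≤ 0.71, so result = 1
(((((y ⊃ w) ⊃ w) ⊃ ¬w) ⊃ w) ⊃ z): 1 > 0.63, so result = 0.63
((((((y ⊃ w) ⊃ w) ⊃ ¬w) ⊃ w) ⊃ z) ⊃ y): 0.63 ≤ 0.75, so result = 1
(((((((y ⊃ w) ⊃ w) ⊃ ¬w) ⊃ w) ⊃ z) ⊃ y) ⊃ w): 1 > 0.71, so result = 0.71
((((((((y ⊃ w) ⊃ w) ⊃ ¬w) ⊃ w) ⊃ z) ⊃ y) ⊃ w) ⊃ x): 0.71 > 0.29, so result = 0.29
(((((((((y ⊃ w) ⊃ w) ⊃ ¬w) ⊃ w) ⊃ z) ⊃ y) ⊃ w) ⊃ x) ⊃ w): 0.29 ≤ 0.71, so result = 1
((((((((((y ⊃ w) ⊃ w) ⊃ ¬w) ⊃ w) ⊃ z) ⊃ y) ⊃ w) ⊃ x) ⊃ w) ⊃ x): 1 > 0.29, so result = 0.29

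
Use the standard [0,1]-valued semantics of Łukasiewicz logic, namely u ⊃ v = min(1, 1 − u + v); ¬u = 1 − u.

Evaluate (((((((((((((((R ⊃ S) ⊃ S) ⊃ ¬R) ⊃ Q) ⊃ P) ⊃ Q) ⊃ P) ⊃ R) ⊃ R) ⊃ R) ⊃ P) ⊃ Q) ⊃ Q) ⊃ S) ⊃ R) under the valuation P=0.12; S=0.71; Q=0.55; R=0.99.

(R ⊃ S): min(1, 1 − 0.99 + 0.71) = 0.72
((R ⊃ S) ⊃ S): min(1, 1 − 0.72 + 0.71) = 0.99
¬R: Łukasiewicz ¬ gives 1 − 0.99 = 0.01
(((R ⊃ S) ⊃ S) ⊃ ¬R): min(1, 1 − 0.99 + 0.01) = 0.02
((((R ⊃ S) ⊃ S) ⊃ ¬R) ⊃ Q): min(1, 1 − 0.02 + 0.55) = 1
(((((R ⊃ S) ⊃ S) ⊃ ¬R) ⊃ Q) ⊃ P): min(1, 1 − 1 + 0.12) = 0.12
((((((R ⊃ S) ⊃ S) ⊃ ¬R) ⊃ Q) ⊃ P) ⊃ Q): min(1, 1 − 0.12 + 0.55) = 1
(((((((R ⊃ S) ⊃ S) ⊃ ¬R) ⊃ Q) ⊃ P) ⊃ Q) ⊃ P): min(1, 1 − 1 + 0.12) = 0.12
((((((((R ⊃ S) ⊃ S) ⊃ ¬R) ⊃ Q) ⊃ P) ⊃ Q) ⊃ P) ⊃ R): min(1, 1 − 0.12 + 0.99) = 1
(((((((((R ⊃ S) ⊃ S) ⊃ ¬R) ⊃ Q) ⊃ P) ⊃ Q) ⊃ P) ⊃ R) ⊃ R): min(1, 1 − 1 + 0.99) = 0.99
((((((((((R ⊃ S) ⊃ S) ⊃ ¬R) ⊃ Q) ⊃ P) ⊃ Q) ⊃ P) ⊃ R) ⊃ R) ⊃ R): min(1, 1 − 0.99 + 0.99) = 1
(((((((((((R ⊃ S) ⊃ S) ⊃ ¬R) ⊃ Q) ⊃ P) ⊃ Q) ⊃ P) ⊃ R) ⊃ R) ⊃ R) ⊃ P): min(1, 1 − 1 + 0.12) = 0.12
((((((((((((R ⊃ S) ⊃ S) ⊃ ¬R) ⊃ Q) ⊃ P) ⊃ Q) ⊃ P) ⊃ R) ⊃ R) ⊃ R) ⊃ P) ⊃ Q): min(1, 1 − 0.12 + 0.55) = 1
(((((((((((((R ⊃ S) ⊃ S) ⊃ ¬R) ⊃ Q) ⊃ P) ⊃ Q) ⊃ P) ⊃ R) ⊃ R) ⊃ R) ⊃ P) ⊃ Q) ⊃ Q): min(1, 1 − 1 + 0.55) = 0.55
((((((((((((((R ⊃ S) ⊃ S) ⊃ ¬R) ⊃ Q) ⊃ P) ⊃ Q) ⊃ P) ⊃ R) ⊃ R) ⊃ R) ⊃ P) ⊃ Q) ⊃ Q) ⊃ S): min(1, 1 − 0.55 + 0.71) = 1
(((((((((((((((R ⊃ S) ⊃ S) ⊃ ¬R) ⊃ Q) ⊃ P) ⊃ Q) ⊃ P) ⊃ R) ⊃ R) ⊃ R) ⊃ P) ⊃ Q) ⊃ Q) ⊃ S) ⊃ R): min(1, 1 − 1 + 0.99) = 0.99

0.99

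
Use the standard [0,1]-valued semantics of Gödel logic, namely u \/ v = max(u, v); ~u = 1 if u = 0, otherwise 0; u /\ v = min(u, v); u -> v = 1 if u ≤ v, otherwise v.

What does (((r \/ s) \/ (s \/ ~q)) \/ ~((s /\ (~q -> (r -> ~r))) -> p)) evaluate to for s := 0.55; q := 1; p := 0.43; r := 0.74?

0.74

(r \/ s) = max(0.74, 0.55) = 0.74
~q: Gödel ¬ of 1 = 0 (operand ≠ 0)
(s \/ ~q) = max(0.55, 0) = 0.55
((r \/ s) \/ (s \/ ~q)) = max(0.74, 0.55) = 0.74
~q: Gödel ¬ of 1 = 0 (operand ≠ 0)
~r: Gödel ¬ of 0.74 = 0 (operand ≠ 0)
(r -> ~r): 0.74 > 0, so result = 0
(~q -> (r -> ~r)): 0 ≤ 0, so result = 1
(s /\ (~q -> (r -> ~r))) = min(0.55, 1) = 0.55
((s /\ (~q -> (r -> ~r))) -> p): 0.55 > 0.43, so result = 0.43
~((s /\ (~q -> (r -> ~r))) -> p): Gödel ¬ of 0.43 = 0 (operand ≠ 0)
(((r \/ s) \/ (s \/ ~q)) \/ ~((s /\ (~q -> (r -> ~r))) -> p)) = max(0.74, 0) = 0.74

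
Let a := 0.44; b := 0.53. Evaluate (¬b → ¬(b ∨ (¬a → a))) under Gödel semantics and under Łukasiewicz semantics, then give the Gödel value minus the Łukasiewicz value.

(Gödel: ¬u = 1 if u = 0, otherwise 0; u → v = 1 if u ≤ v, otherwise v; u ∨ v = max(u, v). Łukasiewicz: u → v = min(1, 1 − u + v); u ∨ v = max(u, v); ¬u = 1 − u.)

Gödel evaluation:
  ¬b: Gödel ¬ of 0.53 = 0 (operand ≠ 0)
  ¬a: Gödel ¬ of 0.44 = 0 (operand ≠ 0)
  (¬a → a): 0 ≤ 0.44, so result = 1
  (b ∨ (¬a → a)) = max(0.53, 1) = 1
  ¬(b ∨ (¬a → a)): Gödel ¬ of 1 = 0 (operand ≠ 0)
  (¬b → ¬(b ∨ (¬a → a))): 0 ≤ 0, so result = 1
  Gödel value = 1
Łukasiewicz evaluation:
  ¬b: Łukasiewicz ¬ gives 1 − 0.53 = 0.47
  ¬a: Łukasiewicz ¬ gives 1 − 0.44 = 0.56
  (¬a → a): min(1, 1 − 0.56 + 0.44) = 0.88
  (b ∨ (¬a → a)) = max(0.53, 0.88) = 0.88
  ¬(b ∨ (¬a → a)): Łukasiewicz ¬ gives 1 − 0.88 = 0.12
  (¬b → ¬(b ∨ (¬a → a))): min(1, 1 − 0.47 + 0.12) = 0.65
  Łukasiewicz value = 0.65
Difference: 1 − 0.65 = 0.35

0.35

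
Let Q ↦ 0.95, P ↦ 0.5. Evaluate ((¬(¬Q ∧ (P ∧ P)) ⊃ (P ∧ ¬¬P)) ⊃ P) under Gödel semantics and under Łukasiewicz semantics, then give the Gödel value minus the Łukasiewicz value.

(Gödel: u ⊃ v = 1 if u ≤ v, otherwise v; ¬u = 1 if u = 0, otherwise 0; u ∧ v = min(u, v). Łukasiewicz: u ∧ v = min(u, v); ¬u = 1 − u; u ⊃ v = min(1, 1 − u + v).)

0.05

Gödel evaluation:
  ¬Q: Gödel ¬ of 0.95 = 0 (operand ≠ 0)
  (P ∧ P) = min(0.5, 0.5) = 0.5
  (¬Q ∧ (P ∧ P)) = min(0, 0.5) = 0
  ¬(¬Q ∧ (P ∧ P)): Gödel ¬ of 0 = 1 (operand is 0)
  ¬P: Gödel ¬ of 0.5 = 0 (operand ≠ 0)
  ¬¬P: Gödel ¬ of 0 = 1 (operand is 0)
  (P ∧ ¬¬P) = min(0.5, 1) = 0.5
  (¬(¬Q ∧ (P ∧ P)) ⊃ (P ∧ ¬¬P)): 1 > 0.5, so result = 0.5
  ((¬(¬Q ∧ (P ∧ P)) ⊃ (P ∧ ¬¬P)) ⊃ P): 0.5 ≤ 0.5, so result = 1
  Gödel value = 1
Łukasiewicz evaluation:
  ¬Q: Łukasiewicz ¬ gives 1 − 0.95 = 0.05
  (P ∧ P) = min(0.5, 0.5) = 0.5
  (¬Q ∧ (P ∧ P)) = min(0.05, 0.5) = 0.05
  ¬(¬Q ∧ (P ∧ P)): Łukasiewicz ¬ gives 1 − 0.05 = 0.95
  ¬P: Łukasiewicz ¬ gives 1 − 0.5 = 0.5
  ¬¬P: Łukasiewicz ¬ gives 1 − 0.5 = 0.5
  (P ∧ ¬¬P) = min(0.5, 0.5) = 0.5
  (¬(¬Q ∧ (P ∧ P)) ⊃ (P ∧ ¬¬P)): min(1, 1 − 0.95 + 0.5) = 0.55
  ((¬(¬Q ∧ (P ∧ P)) ⊃ (P ∧ ¬¬P)) ⊃ P): min(1, 1 − 0.55 + 0.5) = 0.95
  Łukasiewicz value = 0.95
Difference: 1 − 0.95 = 0.05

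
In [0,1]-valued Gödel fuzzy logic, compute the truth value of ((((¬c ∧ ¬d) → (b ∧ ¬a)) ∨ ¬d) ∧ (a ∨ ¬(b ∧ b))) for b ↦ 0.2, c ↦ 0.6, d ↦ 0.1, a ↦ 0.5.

¬c: Gödel ¬ of 0.6 = 0 (operand ≠ 0)
¬d: Gödel ¬ of 0.1 = 0 (operand ≠ 0)
(¬c ∧ ¬d) = min(0, 0) = 0
¬a: Gödel ¬ of 0.5 = 0 (operand ≠ 0)
(b ∧ ¬a) = min(0.2, 0) = 0
((¬c ∧ ¬d) → (b ∧ ¬a)): 0 ≤ 0, so result = 1
¬d: Gödel ¬ of 0.1 = 0 (operand ≠ 0)
(((¬c ∧ ¬d) → (b ∧ ¬a)) ∨ ¬d) = max(1, 0) = 1
(b ∧ b) = min(0.2, 0.2) = 0.2
¬(b ∧ b): Gödel ¬ of 0.2 = 0 (operand ≠ 0)
(a ∨ ¬(b ∧ b)) = max(0.5, 0) = 0.5
((((¬c ∧ ¬d) → (b ∧ ¬a)) ∨ ¬d) ∧ (a ∨ ¬(b ∧ b))) = min(1, 0.5) = 0.5

0.50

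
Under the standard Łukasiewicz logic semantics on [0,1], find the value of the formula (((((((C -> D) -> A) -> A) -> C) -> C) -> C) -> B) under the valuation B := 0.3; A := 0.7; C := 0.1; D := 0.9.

(C -> D): min(1, 1 − 0.1 + 0.9) = 1
((C -> D) -> A): min(1, 1 − 1 + 0.7) = 0.7
(((C -> D) -> A) -> A): min(1, 1 − 0.7 + 0.7) = 1
((((C -> D) -> A) -> A) -> C): min(1, 1 − 1 + 0.1) = 0.1
(((((C -> D) -> A) -> A) -> C) -> C): min(1, 1 − 0.1 + 0.1) = 1
((((((C -> D) -> A) -> A) -> C) -> C) -> C): min(1, 1 − 1 + 0.1) = 0.1
(((((((C -> D) -> A) -> A) -> C) -> C) -> C) -> B): min(1, 1 − 0.1 + 0.3) = 1

1.00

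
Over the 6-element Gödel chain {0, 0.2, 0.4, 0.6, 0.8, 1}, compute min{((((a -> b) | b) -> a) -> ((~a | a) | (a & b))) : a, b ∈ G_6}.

The minimum is attained at a = 0.2, b = 0:
  (a -> b): 0.2 > 0, so result = 0
  ((a -> b) | b) = max(0, 0) = 0
  (((a -> b) | b) -> a): 0 ≤ 0.2, so result = 1
  ~a: Gödel ¬ of 0.2 = 0 (operand ≠ 0)
  (~a | a) = max(0, 0.2) = 0.2
  (a & b) = min(0.2, 0) = 0
  ((~a | a) | (a & b)) = max(0.2, 0) = 0.2
  ((((a -> b) | b) -> a) -> ((~a | a) | (a & b))): 1 > 0.2, so result = 0.2
Checking all 36 assignments confirms none give a value below 0.20.

0.20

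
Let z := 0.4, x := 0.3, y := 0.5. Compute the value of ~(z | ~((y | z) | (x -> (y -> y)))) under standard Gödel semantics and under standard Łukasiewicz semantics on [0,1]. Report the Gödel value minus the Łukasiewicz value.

-0.60

Gödel evaluation:
  (y | z) = max(0.5, 0.4) = 0.5
  (y -> y): 0.5 ≤ 0.5, so result = 1
  (x -> (y -> y)): 0.3 ≤ 1, so result = 1
  ((y | z) | (x -> (y -> y))) = max(0.5, 1) = 1
  ~((y | z) | (x -> (y -> y))): Gödel ¬ of 1 = 0 (operand ≠ 0)
  (z | ~((y | z) | (x -> (y -> y)))) = max(0.4, 0) = 0.4
  ~(z | ~((y | z) | (x -> (y -> y)))): Gödel ¬ of 0.4 = 0 (operand ≠ 0)
  Gödel value = 0
Łukasiewicz evaluation:
  (y | z) = max(0.5, 0.4) = 0.5
  (y -> y): min(1, 1 − 0.5 + 0.5) = 1
  (x -> (y -> y)): min(1, 1 − 0.3 + 1) = 1
  ((y | z) | (x -> (y -> y))) = max(0.5, 1) = 1
  ~((y | z) | (x -> (y -> y))): Łukasiewicz ¬ gives 1 − 1 = 0
  (z | ~((y | z) | (x -> (y -> y)))) = max(0.4, 0) = 0.4
  ~(z | ~((y | z) | (x -> (y -> y)))): Łukasiewicz ¬ gives 1 − 0.4 = 0.6
  Łukasiewicz value = 0.6
Difference: 0 − 0.6 = -0.60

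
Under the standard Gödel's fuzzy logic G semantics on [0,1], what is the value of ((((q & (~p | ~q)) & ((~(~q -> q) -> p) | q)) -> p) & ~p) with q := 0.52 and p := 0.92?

~p: Gödel ¬ of 0.92 = 0 (operand ≠ 0)
~q: Gödel ¬ of 0.52 = 0 (operand ≠ 0)
(~p | ~q) = max(0, 0) = 0
(q & (~p | ~q)) = min(0.52, 0) = 0
~q: Gödel ¬ of 0.52 = 0 (operand ≠ 0)
(~q -> q): 0 ≤ 0.52, so result = 1
~(~q -> q): Gödel ¬ of 1 = 0 (operand ≠ 0)
(~(~q -> q) -> p): 0 ≤ 0.92, so result = 1
((~(~q -> q) -> p) | q) = max(1, 0.52) = 1
((q & (~p | ~q)) & ((~(~q -> q) -> p) | q)) = min(0, 1) = 0
(((q & (~p | ~q)) & ((~(~q -> q) -> p) | q)) -> p): 0 ≤ 0.92, so result = 1
~p: Gödel ¬ of 0.92 = 0 (operand ≠ 0)
((((q & (~p | ~q)) & ((~(~q -> q) -> p) | q)) -> p) & ~p) = min(1, 0) = 0

0.00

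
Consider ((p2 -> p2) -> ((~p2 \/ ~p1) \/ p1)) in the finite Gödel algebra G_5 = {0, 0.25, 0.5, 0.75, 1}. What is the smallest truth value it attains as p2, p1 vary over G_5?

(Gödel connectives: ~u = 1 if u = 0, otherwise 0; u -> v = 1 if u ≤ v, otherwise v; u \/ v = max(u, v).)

0.25

The minimum is attained at p2 = 0.25, p1 = 0.25:
  (p2 -> p2): 0.25 ≤ 0.25, so result = 1
  ~p2: Gödel ¬ of 0.25 = 0 (operand ≠ 0)
  ~p1: Gödel ¬ of 0.25 = 0 (operand ≠ 0)
  (~p2 \/ ~p1) = max(0, 0) = 0
  ((~p2 \/ ~p1) \/ p1) = max(0, 0.25) = 0.25
  ((p2 -> p2) -> ((~p2 \/ ~p1) \/ p1)): 1 > 0.25, so result = 0.25
Checking all 25 assignments confirms none give a value below 0.25.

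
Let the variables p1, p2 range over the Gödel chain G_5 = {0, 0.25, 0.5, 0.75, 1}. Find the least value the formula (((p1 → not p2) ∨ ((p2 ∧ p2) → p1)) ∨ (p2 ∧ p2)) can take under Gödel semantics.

The minimum is attained at p1 = 0.25, p2 = 0.5:
  not p2: Gödel ¬ of 0.5 = 0 (operand ≠ 0)
  (p1 → not p2): 0.25 > 0, so result = 0
  (p2 ∧ p2) = min(0.5, 0.5) = 0.5
  ((p2 ∧ p2) → p1): 0.5 > 0.25, so result = 0.25
  ((p1 → not p2) ∨ ((p2 ∧ p2) → p1)) = max(0, 0.25) = 0.25
  (p2 ∧ p2) = min(0.5, 0.5) = 0.5
  (((p1 → not p2) ∨ ((p2 ∧ p2) → p1)) ∨ (p2 ∧ p2)) = max(0.25, 0.5) = 0.5
Checking all 25 assignments confirms none give a value below 0.50.

0.50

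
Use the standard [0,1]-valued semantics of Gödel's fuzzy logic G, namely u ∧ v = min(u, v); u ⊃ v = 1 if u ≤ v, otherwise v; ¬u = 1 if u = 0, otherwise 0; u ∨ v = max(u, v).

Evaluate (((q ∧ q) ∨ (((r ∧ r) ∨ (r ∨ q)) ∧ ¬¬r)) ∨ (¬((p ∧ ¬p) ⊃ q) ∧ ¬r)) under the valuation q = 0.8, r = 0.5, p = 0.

0.80

(q ∧ q) = min(0.8, 0.8) = 0.8
(r ∧ r) = min(0.5, 0.5) = 0.5
(r ∨ q) = max(0.5, 0.8) = 0.8
((r ∧ r) ∨ (r ∨ q)) = max(0.5, 0.8) = 0.8
¬r: Gödel ¬ of 0.5 = 0 (operand ≠ 0)
¬¬r: Gödel ¬ of 0 = 1 (operand is 0)
(((r ∧ r) ∨ (r ∨ q)) ∧ ¬¬r) = min(0.8, 1) = 0.8
((q ∧ q) ∨ (((r ∧ r) ∨ (r ∨ q)) ∧ ¬¬r)) = max(0.8, 0.8) = 0.8
¬p: Gödel ¬ of 0 = 1 (operand is 0)
(p ∧ ¬p) = min(0, 1) = 0
((p ∧ ¬p) ⊃ q): 0 ≤ 0.8, so result = 1
¬((p ∧ ¬p) ⊃ q): Gödel ¬ of 1 = 0 (operand ≠ 0)
¬r: Gödel ¬ of 0.5 = 0 (operand ≠ 0)
(¬((p ∧ ¬p) ⊃ q) ∧ ¬r) = min(0, 0) = 0
(((q ∧ q) ∨ (((r ∧ r) ∨ (r ∨ q)) ∧ ¬¬r)) ∨ (¬((p ∧ ¬p) ⊃ q) ∧ ¬r)) = max(0.8, 0) = 0.8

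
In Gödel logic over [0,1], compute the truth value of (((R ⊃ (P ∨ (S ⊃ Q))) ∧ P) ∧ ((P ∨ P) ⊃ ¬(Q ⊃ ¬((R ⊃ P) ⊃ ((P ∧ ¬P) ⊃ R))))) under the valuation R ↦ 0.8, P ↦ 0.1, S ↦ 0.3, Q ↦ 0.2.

(S ⊃ Q): 0.3 > 0.2, so result = 0.2
(P ∨ (S ⊃ Q)) = max(0.1, 0.2) = 0.2
(R ⊃ (P ∨ (S ⊃ Q))): 0.8 > 0.2, so result = 0.2
((R ⊃ (P ∨ (S ⊃ Q))) ∧ P) = min(0.2, 0.1) = 0.1
(P ∨ P) = max(0.1, 0.1) = 0.1
(R ⊃ P): 0.8 > 0.1, so result = 0.1
¬P: Gödel ¬ of 0.1 = 0 (operand ≠ 0)
(P ∧ ¬P) = min(0.1, 0) = 0
((P ∧ ¬P) ⊃ R): 0 ≤ 0.8, so result = 1
((R ⊃ P) ⊃ ((P ∧ ¬P) ⊃ R)): 0.1 ≤ 1, so result = 1
¬((R ⊃ P) ⊃ ((P ∧ ¬P) ⊃ R)): Gödel ¬ of 1 = 0 (operand ≠ 0)
(Q ⊃ ¬((R ⊃ P) ⊃ ((P ∧ ¬P) ⊃ R))): 0.2 > 0, so result = 0
¬(Q ⊃ ¬((R ⊃ P) ⊃ ((P ∧ ¬P) ⊃ R))): Gödel ¬ of 0 = 1 (operand is 0)
((P ∨ P) ⊃ ¬(Q ⊃ ¬((R ⊃ P) ⊃ ((P ∧ ¬P) ⊃ R)))): 0.1 ≤ 1, so result = 1
(((R ⊃ (P ∨ (S ⊃ Q))) ∧ P) ∧ ((P ∨ P) ⊃ ¬(Q ⊃ ¬((R ⊃ P) ⊃ ((P ∧ ¬P) ⊃ R))))) = min(0.1, 1) = 0.1

0.10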